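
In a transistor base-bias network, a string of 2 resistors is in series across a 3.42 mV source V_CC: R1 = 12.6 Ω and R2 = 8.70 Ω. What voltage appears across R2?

Series total: ΣR = 12.6 + 8.70 = 21.30 Ω.
V = V_CC · R/ΣR = 3.42 × 0.4085 = 1.397 mV.

V ≈ 1.40 mV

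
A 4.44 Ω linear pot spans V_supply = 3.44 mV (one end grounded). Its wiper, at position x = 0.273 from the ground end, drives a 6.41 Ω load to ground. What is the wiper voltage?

Split the track: R_lower = x·R_p = 1.212 Ω, R_upper = (1−x)·R_p = 3.228 Ω.
Lower segment in parallel with the load: 1.212 ‖ 6.41 = 1.019 Ω.
V_out = 3.44 × 1.019/(3.228 + 1.019) = 0.8256 mV.

V_out ≈ 0.826 mV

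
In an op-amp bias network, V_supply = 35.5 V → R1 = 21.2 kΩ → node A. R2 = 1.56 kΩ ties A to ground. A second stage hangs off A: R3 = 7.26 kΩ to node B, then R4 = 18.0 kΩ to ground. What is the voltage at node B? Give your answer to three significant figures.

V_B ≈ 1.64 V

The second stage (R3 + R4 = 25.26 kΩ) loads node A in parallel with R2.
Effective lower resistance at A: R2 ‖ 25.26 = 1.469 kΩ.
So V_A = 35.5 × 0.06481 = 2.301 V.
Stage 2 is unloaded, so V_B = V_A · R4/(R3+R4) = 2.301 × 18.0/25.26 = 1.640 V.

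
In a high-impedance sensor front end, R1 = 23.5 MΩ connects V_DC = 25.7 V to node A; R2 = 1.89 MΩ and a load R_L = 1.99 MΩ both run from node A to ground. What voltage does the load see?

V_out ≈ 1.02 V

The load sits in parallel with R2, giving an effective lower resistance R2' = R2·R_L/(R2+R_L) = 0.9694 MΩ.
Now apply the divider: V_out = 25.7 × 0.03962 = 1.018 V.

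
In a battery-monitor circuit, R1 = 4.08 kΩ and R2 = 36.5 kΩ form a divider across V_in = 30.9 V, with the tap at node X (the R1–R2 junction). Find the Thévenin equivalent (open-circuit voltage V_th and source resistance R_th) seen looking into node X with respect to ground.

With X open, the divider is unloaded: V_th = 30.9 × 36.5/40.58 = 27.79 V.
Looking into X with the source shorted: R_th = R1·R2/(R1+R2) = 4.080 × 36.5/40.58 = 3.670 kΩ.

V_th ≈ 27.8 V, R_th ≈ 3.67 kΩ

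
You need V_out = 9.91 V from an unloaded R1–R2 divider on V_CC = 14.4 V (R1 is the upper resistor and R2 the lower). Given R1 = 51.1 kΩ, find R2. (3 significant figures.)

Required fraction k = V_out/V_CC = 0.6882.
So R2 = R1 · V_out/(V_CC − V_out) = 51.1 × 9.91/(14.4 − 9.91) = 51.1 × 2.207 = 112.8 kΩ.

R2 ≈ 113 kΩ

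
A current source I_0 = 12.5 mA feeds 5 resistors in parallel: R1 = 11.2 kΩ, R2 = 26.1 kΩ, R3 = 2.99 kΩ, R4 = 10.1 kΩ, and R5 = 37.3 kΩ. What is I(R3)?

I ≈ 7.11 mA

Total conductance ΣG = 1/11.2 + 1/26.1 + 1/2.99 + 1/10.1 + 1/37.3 = 0.5879 (units of 1/kΩ).
Current divider: I(R3) = I_0 · G_k/ΣG = 12.5 × (0.3344/0.5879) = 12.5 × 0.5689 = 7.111 mA.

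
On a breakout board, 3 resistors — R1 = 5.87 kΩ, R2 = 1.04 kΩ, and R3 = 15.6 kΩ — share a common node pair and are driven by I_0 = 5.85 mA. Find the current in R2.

I ≈ 4.70 mA

ΣG = 1/5.87 + 1/1.04 + 1/15.6 = 1.196.
R2 takes the fraction G_k/ΣG = 0.9615/1.196 = 0.8040, so I = 5.85 × 0.8040 = 4.703 mA.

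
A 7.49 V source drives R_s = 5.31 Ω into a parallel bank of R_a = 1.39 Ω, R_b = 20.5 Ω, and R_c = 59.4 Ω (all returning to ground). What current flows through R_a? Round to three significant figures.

I ≈ 1.04 A

Parallel bank: R_p = 1/(1/1.39 + 1/20.5 + 1/59.4) = 1.274 Ω.
V_A = 7.49 × 1.274/6.584 = 1.449 V.
Branch current I = V_A/R_a = 1.449/1.39 = 1.043 A.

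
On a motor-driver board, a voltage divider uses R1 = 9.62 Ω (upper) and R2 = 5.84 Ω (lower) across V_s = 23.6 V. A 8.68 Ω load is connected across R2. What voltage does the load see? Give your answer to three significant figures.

The load sits in parallel with R2, giving an effective lower resistance R2' = R2·R_L/(R2+R_L) = 3.491 Ω.
Now apply the divider: V_out = 23.6 × 0.2663 = 6.284 V.
(Unloaded it would be 8.91 V; the load pulls it down.)

V_out ≈ 6.28 V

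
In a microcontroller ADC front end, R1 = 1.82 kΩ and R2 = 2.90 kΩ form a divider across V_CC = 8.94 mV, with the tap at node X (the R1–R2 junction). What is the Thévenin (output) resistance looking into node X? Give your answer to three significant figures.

Looking into X with the source shorted: R_th = R1·R2/(R1+R2) = 1.820 × 2.90/4.720 = 1.118 kΩ.

R_th ≈ 1.12 kΩ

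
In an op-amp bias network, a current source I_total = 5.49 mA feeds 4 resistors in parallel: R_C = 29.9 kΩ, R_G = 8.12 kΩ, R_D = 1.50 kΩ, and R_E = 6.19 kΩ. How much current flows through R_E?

Total conductance ΣG = 1/29.9 + 1/8.12 + 1/1.50 + 1/6.19 = 0.9848 (units of 1/kΩ).
R_E takes the fraction G_k/ΣG = 0.1616/0.9848 = 0.1640, so I = 5.49 × 0.1640 = 0.9006 mA.

I ≈ 0.901 mA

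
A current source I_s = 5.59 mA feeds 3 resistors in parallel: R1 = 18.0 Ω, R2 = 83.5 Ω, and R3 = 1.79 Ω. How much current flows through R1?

I ≈ 0.496 mA

ΣG = 1/18.0 + 1/83.5 + 1/1.79 = 0.6262.
By the current-divider rule, I = I_s · G_k/ΣG = 5.59 × 0.08872 = 0.4959 mA.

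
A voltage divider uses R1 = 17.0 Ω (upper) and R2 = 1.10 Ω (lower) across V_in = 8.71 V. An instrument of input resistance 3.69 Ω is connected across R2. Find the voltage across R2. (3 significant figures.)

V_out ≈ 0.414 V

R2 ‖ R_L = (1.10 × 3.69)/(1.10 + 3.69) = 0.8474 Ω.
Now apply the divider: V_out = 8.71 × 0.04748 = 0.4135 V.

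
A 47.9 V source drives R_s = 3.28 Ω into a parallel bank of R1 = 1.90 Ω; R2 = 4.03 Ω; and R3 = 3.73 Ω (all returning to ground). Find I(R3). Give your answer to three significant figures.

I ≈ 2.91 A

Combine the parallel branches: R_p = (1/1.90 + 1/4.03 + 1/3.73)⁻¹ = 0.9592 Ω.
Node voltage V_A = V_DC · R_p/(R_s + R_p) = 47.9 × 0.2263 = 10.84 V.
I(R3) = V_A / R3 = 10.84/3.73 = 2.906 A.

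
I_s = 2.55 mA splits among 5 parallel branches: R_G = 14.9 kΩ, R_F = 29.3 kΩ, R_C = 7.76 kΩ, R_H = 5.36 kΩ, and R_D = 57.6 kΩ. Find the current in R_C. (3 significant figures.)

ΣG = 1/14.9 + 1/29.3 + 1/7.76 + 1/5.36 + 1/57.6 = 0.4340.
R_C takes the fraction G_k/ΣG = 0.1289/0.4340 = 0.2969, so I = 2.55 × 0.2969 = 0.7571 mA.

I ≈ 0.757 mA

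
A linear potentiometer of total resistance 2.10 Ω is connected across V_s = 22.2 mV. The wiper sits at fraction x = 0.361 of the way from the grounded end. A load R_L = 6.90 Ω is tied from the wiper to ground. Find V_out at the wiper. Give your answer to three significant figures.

V_out ≈ 7.49 mV

Lower segment x·R_p = 0.7581 Ω; upper segment (1−x)·R_p = 1.342 Ω.
(x·R_p) ‖ R_L = 0.6831 Ω.
Loaded-divider output: V_out = 22.2 × 0.3373 = 7.488 mV.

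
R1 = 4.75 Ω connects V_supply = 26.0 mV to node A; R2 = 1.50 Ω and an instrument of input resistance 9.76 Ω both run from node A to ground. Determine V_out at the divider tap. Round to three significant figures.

V_out ≈ 5.59 mV

R2 ‖ R_L = (1.50 × 9.76)/(1.50 + 9.76) = 1.300 Ω.
Voltage divider with the loaded lower leg: V_out = 26.0 × 1.300/(4.75 + 1.300) = 26.0 × 0.2149 = 5.587 mV.
(Unloaded it would be 6.24 mV; the load pulls it down.)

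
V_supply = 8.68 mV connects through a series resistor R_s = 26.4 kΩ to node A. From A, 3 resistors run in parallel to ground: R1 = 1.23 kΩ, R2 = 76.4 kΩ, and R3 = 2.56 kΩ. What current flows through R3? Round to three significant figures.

Equivalent of the parallel group: R_p = 0.8219 kΩ.
V_A = 8.68 × 0.8219/27.22 = 0.2621 mV.
Branch current I = V_A/R3 = 0.2621/2.56 = 0.1024 µA.

I ≈ 0.102 µA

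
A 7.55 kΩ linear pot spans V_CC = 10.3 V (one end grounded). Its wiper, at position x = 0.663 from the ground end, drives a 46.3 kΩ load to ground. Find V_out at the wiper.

V_out ≈ 6.59 V

Split the track: R_lower = x·R_p = 5.006 kΩ, R_upper = (1−x)·R_p = 2.544 kΩ.
R_L loads the lower segment: effective lower R = 4.517 kΩ.
V_out = 10.3 × 4.517/(2.544 + 4.517) = 6.589 V.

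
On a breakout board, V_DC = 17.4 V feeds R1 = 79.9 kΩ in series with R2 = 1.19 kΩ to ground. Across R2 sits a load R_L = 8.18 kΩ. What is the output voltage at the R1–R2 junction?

First combine the lower leg with the load: R2 ‖ R_L = 1.039 kΩ.
Then V_out = V_DC · R2'/(R1 + R2') = 17.4 × 1.039/80.94 = 0.2233 V.

V_out ≈ 0.223 V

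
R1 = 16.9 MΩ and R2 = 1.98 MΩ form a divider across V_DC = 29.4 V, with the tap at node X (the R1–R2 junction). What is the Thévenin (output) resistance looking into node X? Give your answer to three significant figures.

With V_DC suppressed (replaced by a short), R_th = R1 ‖ R2 = (16.90 × 1.98)/(16.90 + 1.98) = 1.772 MΩ.

R_th ≈ 1.77 MΩ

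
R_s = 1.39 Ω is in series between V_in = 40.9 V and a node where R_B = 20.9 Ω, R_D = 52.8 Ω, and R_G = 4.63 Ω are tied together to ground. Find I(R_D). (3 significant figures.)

Equivalent of the parallel group: R_p = 3.536 Ω.
V_A = 40.9 × 3.536/4.926 = 29.36 V.
I(R_D) = V_A / R_D = 29.36/52.8 = 0.5561 A.

I ≈ 0.556 A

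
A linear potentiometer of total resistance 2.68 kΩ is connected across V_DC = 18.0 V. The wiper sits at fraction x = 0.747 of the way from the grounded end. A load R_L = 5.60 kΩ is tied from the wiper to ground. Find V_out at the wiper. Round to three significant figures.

V_out ≈ 12.3 V

The pot divides into 0.6780 kΩ above the wiper and 2.002 kΩ below.
(x·R_p) ‖ R_L = 1.475 kΩ.
V_out = 18.0 × 1.475/(0.6780 + 1.475) = 12.33 V.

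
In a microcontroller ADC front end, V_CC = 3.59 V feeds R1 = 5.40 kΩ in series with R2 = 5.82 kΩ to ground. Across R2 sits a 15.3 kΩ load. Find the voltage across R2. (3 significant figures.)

R2 ‖ R_L = (5.82 × 15.3)/(5.82 + 15.3) = 4.216 kΩ.
Now apply the divider: V_out = 3.59 × 0.4384 = 1.574 V.

V_out ≈ 1.57 V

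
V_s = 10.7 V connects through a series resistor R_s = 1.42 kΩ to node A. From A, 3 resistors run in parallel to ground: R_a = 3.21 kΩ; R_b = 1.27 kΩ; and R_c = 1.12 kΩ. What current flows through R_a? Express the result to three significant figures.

I ≈ 0.871 mA

Equivalent of the parallel group: R_p = 0.5021 kΩ.
Node voltage V_A = V_s · R_p/(R_s + R_p) = 10.7 × 0.2612 = 2.795 V.
Branch current I = V_A/R_a = 2.795/3.21 = 0.8707 mA.
(Check via current divider: I_total = 5.567 mA; share G_k/ΣG = 0.1564 → same result.)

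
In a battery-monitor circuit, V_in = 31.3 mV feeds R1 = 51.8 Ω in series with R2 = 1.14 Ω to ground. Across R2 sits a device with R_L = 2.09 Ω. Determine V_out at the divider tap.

The load sits in parallel with R2, giving an effective lower resistance R2' = R2·R_L/(R2+R_L) = 0.7376 Ω.
Then V_out = V_in · R2'/(R1 + R2') = 31.3 × 0.7376/52.54 = 0.4395 mV.
(Unloaded it would be 0.674 mV; the load pulls it down.)

V_out ≈ 0.439 mV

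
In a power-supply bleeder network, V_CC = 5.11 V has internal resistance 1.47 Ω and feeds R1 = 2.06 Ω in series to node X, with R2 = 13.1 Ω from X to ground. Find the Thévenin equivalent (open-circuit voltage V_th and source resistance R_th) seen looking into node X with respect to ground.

R1' = 1.47 + 2.06 = 3.530 Ω (source resistance + R1).
Open-circuit (no load on X): V_th = V_CC · R2/(R1' + R2) = 5.11 × 13.1/(3.530 + 13.1) = 4.025 V.
With V_CC suppressed (replaced by a short), R_th = R1' ‖ R2 = (3.530 × 13.1)/(3.530 + 13.1) = 2.781 Ω.

V_th ≈ 4.03 V, R_th ≈ 2.78 Ω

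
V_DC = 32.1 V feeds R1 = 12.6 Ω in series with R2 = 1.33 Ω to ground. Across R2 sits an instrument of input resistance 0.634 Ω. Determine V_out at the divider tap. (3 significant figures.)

The load sits in parallel with R2, giving an effective lower resistance R2' = R2·R_L/(R2+R_L) = 0.4293 Ω.
Now apply the divider: V_out = 32.1 × 0.03295 = 1.058 V.

V_out ≈ 1.06 V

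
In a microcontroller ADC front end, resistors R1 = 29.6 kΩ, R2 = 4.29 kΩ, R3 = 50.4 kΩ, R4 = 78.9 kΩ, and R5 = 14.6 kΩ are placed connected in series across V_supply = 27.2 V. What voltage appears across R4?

V ≈ 12.1 V

ΣR = 29.6 + 4.29 + 50.4 + 78.9 + 14.6 = 177.8 kΩ.
By the voltage-divider rule, V = 27.2 × 78.90/177.8 = 12.07 V.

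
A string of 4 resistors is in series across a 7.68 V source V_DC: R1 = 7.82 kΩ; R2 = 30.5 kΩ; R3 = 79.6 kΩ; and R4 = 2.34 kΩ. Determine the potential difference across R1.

Total series resistance ΣR = 7.82 + 30.5 + 79.6 + 2.34 = 120.3 kΩ.
Voltage divider: V = V_DC · (7.820 / 120.3) = 7.68 × 0.06503 = 0.4994 V.

V ≈ 0.499 V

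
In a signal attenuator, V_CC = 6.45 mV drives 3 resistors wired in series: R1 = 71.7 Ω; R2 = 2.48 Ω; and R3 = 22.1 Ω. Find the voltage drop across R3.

V ≈ 1.48 mV

ΣR = 71.7 + 2.48 + 22.1 = 96.28 Ω.
V = V_CC · R/ΣR = 6.45 × 0.2295 = 1.481 mV.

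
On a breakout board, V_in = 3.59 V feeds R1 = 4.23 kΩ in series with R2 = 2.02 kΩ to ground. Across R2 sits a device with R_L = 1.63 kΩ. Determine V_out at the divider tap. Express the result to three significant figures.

The load sits in parallel with R2, giving an effective lower resistance R2' = R2·R_L/(R2+R_L) = 0.9021 kΩ.
Voltage divider with the loaded lower leg: V_out = 3.59 × 0.9021/(4.23 + 0.9021) = 3.59 × 0.1758 = 0.6310 V.

V_out ≈ 0.631 V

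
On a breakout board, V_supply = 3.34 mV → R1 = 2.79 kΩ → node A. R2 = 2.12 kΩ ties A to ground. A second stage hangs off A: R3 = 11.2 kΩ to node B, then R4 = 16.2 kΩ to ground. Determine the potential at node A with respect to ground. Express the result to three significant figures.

Looking into the second stage from A: R3 + R4 = 27.40 kΩ appears in parallel with R2.
R2 ‖ (R3+R4) = 1.968 kΩ.
V_A = 3.34 × 1.968/(2.79 + 1.968) = 1.381 mV.

V_A ≈ 1.38 mV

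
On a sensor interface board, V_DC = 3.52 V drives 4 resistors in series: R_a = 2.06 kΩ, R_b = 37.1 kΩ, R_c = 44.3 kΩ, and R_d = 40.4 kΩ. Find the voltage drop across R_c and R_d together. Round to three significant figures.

Series total: ΣR = 2.06 + 37.1 + 44.3 + 40.4 = 123.9 kΩ.
R_{R_c..R_d} = 44.3 + 40.4 = 84.70 kΩ.
By the voltage-divider rule, V = 3.52 × 84.70/123.9 = 2.407 V.

V ≈ 2.41 V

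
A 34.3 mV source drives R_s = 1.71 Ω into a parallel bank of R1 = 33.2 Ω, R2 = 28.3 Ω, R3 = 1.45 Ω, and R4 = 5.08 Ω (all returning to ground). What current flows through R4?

I ≈ 2.57 mA

Parallel bank: R_p = 1/(1/33.2 + 1/28.3 + 1/1.45 + 1/5.08) = 1.050 Ω.
V_A = 34.3 × 1.050/2.760 = 13.05 mV.
Branch current I = V_A/R4 = 13.05/5.08 = 2.569 mA.
(Equivalently: I_total = 12.43 mA, then current-divider fraction G_k/ΣG = 0.2068.)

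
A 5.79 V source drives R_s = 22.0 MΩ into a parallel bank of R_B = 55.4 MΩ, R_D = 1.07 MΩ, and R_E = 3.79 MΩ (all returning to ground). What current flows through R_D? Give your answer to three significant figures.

I ≈ 0.195 µA

Combine the parallel branches: R_p = (1/55.4 + 1/1.07 + 1/3.79)⁻¹ = 0.8220 MΩ.
V_A by voltage divider: V_A = 5.79 × 0.8220/(22.0 + 0.8220) = 0.2086 V.
Branch current I = V_A/R_D = 0.2086/1.07 = 0.1949 µA.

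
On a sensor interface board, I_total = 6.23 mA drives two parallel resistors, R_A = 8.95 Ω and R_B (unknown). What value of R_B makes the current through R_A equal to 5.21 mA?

The fraction through R_A equals R_B/(R_A+R_B).
5.21/6.23 = R_B/(R_A + R_B) → R_B = R_A · (0.8363)/(1 − 0.8363) = 8.95 × 5.108 = 45.72 Ω.

R_B ≈ 45.7 Ω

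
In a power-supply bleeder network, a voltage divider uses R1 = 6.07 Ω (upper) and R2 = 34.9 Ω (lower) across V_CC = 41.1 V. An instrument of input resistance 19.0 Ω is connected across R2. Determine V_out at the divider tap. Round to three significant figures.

V_out ≈ 27.5 V

R2 ‖ R_L = (34.9 × 19.0)/(34.9 + 19.0) = 12.30 Ω.
Now apply the divider: V_out = 41.1 × 0.6696 = 27.52 V.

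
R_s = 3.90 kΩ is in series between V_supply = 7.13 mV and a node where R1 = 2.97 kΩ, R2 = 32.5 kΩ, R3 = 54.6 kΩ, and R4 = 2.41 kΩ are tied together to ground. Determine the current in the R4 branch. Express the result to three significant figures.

I ≈ 0.718 µA

Parallel bank: R_p = 1/(1/2.97 + 1/32.5 + 1/54.6 + 1/2.41) = 1.249 kΩ.
Node voltage V_A = V_supply · R_p/(R_s + R_p) = 7.13 × 0.2426 = 1.729 mV.
Branch current I = V_A/R4 = 1.729/2.41 = 0.7176 µA.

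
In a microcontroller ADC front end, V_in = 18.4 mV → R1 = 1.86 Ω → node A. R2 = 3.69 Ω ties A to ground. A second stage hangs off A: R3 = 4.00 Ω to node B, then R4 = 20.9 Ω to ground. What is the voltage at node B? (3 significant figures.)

V_B ≈ 9.78 mV

Looking into the second stage from A: R3 + R4 = 24.90 Ω appears in parallel with R2.
Effective lower resistance at A: R2 ‖ 24.90 = 3.214 Ω.
V_A = 18.4 × 3.214/(1.86 + 3.214) = 11.65 mV.
Then the unloaded second divider: V_B = V_A × R4/(R3+R4) = 11.65 × 0.8394 = 9.782 mV.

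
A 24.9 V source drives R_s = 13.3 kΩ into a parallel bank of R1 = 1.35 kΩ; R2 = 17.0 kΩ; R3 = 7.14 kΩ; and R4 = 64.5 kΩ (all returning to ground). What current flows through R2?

I ≈ 0.107 mA

Parallel bank: R_p = 1/(1/1.35 + 1/17.0 + 1/7.14 + 1/64.5) = 1.047 kΩ.
V_A = 24.9 × 1.047/14.35 = 1.817 V.
I(R2) = V_A / R2 = 1.817/17.0 = 0.1069 mA.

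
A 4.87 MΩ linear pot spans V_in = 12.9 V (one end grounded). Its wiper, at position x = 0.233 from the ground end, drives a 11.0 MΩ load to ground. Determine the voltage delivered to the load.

The pot divides into 3.735 MΩ above the wiper and 1.135 MΩ below.
(x·R_p) ‖ R_L = 1.029 MΩ.
Loaded-divider output: V_out = 12.9 × 0.2159 = 2.785 V.

V_out ≈ 2.79 V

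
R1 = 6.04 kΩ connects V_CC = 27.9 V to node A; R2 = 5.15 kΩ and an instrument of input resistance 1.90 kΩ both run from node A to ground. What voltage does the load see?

The load sits in parallel with R2, giving an effective lower resistance R2' = R2·R_L/(R2+R_L) = 1.388 kΩ.
Then V_out = V_CC · R2'/(R1 + R2') = 27.9 × 1.388/7.428 = 5.213 V.

V_out ≈ 5.21 V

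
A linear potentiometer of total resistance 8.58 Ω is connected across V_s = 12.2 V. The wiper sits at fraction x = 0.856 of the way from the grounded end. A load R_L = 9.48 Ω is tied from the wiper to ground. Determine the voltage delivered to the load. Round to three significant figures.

V_out ≈ 9.40 V

Lower segment x·R_p = 7.344 Ω; upper segment (1−x)·R_p = 1.236 Ω.
(x·R_p) ‖ R_L = 4.138 Ω.
Then V_out = V_s · 4.138/(1.236 + 4.138) = 9.395 V.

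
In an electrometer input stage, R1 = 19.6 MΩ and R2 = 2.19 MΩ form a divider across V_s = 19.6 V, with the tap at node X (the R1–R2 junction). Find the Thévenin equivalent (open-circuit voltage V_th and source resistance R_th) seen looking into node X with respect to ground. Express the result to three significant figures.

V_th ≈ 1.97 V, R_th ≈ 1.97 MΩ

With X open, the divider is unloaded: V_th = 19.6 × 2.19/21.79 = 1.970 V.
With V_s suppressed (replaced by a short), R_th = R1 ‖ R2 = (19.60 × 2.19)/(19.60 + 2.19) = 1.970 MΩ.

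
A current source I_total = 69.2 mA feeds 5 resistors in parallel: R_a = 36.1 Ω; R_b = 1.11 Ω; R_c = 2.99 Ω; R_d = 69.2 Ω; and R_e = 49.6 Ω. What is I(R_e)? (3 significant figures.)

I ≈ 1.08 mA

Total conductance ΣG = 1/36.1 + 1/1.11 + 1/2.99 + 1/69.2 + 1/49.6 = 1.298 (units of 1/Ω).
Current divider: I(R_e) = I_total · G_k/ΣG = 69.2 × (0.02016/1.298) = 69.2 × 0.01554 = 1.075 mA.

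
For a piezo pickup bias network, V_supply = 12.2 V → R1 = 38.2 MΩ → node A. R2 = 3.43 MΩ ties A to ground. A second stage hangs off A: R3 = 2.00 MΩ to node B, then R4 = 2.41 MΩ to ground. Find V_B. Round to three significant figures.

The second stage (R3 + R4 = 4.410 MΩ) loads node A in parallel with R2.
R2 ‖ (R3+R4) = 1.929 MΩ.
So V_A = 12.2 × 0.04808 = 0.5866 V.
V_B = V_A × 0.5465 = 0.3205 V.

V_B ≈ 0.321 V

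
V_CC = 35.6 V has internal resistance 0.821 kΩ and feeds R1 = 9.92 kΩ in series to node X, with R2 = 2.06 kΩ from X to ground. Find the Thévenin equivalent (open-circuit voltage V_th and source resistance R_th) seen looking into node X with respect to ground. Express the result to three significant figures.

R1' = 0.821 + 9.92 = 10.74 kΩ (source resistance + R1).
V_th is the unloaded tap voltage: V_CC · R2/(R1'+R2) = 35.6 × 0.1609 = 5.729 V.
With V_CC suppressed (replaced by a short), R_th = R1' ‖ R2 = (10.74 × 2.06)/(10.74 + 2.06) = 1.728 kΩ.

V_th ≈ 5.73 V, R_th ≈ 1.73 kΩ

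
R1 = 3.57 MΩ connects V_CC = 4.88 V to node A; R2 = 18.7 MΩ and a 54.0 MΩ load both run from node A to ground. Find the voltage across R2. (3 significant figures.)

First combine the lower leg with the load: R2 ‖ R_L = 13.89 MΩ.
Now apply the divider: V_out = 4.88 × 0.7955 = 3.882 V.
(Unloaded it would be 4.10 V; the load pulls it down.)

V_out ≈ 3.88 V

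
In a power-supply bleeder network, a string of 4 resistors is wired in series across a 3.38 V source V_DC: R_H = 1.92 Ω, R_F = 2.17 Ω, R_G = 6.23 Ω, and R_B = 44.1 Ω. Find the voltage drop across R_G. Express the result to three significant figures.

V ≈ 0.387 V

Series total: ΣR = 1.92 + 2.17 + 6.23 + 44.1 = 54.42 Ω.
By the voltage-divider rule, V = 3.38 × 6.230/54.42 = 0.3869 V.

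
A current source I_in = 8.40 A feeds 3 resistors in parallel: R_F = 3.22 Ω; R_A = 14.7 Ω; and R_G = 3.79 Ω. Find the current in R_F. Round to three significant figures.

Conductances: ΣG = 1/3.22 + 1/14.7 + 1/3.79 = 0.6424 (1/Ω).
Current divider: I(R_F) = I_in · G_k/ΣG = 8.40 × (0.3106/0.6424) = 8.40 × 0.4834 = 4.061 A.

I ≈ 4.06 A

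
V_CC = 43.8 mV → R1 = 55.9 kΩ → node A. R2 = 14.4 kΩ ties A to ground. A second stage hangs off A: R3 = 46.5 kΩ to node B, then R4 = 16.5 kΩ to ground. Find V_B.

The second stage (R3 + R4 = 63.00 kΩ) loads node A in parallel with R2.
R2 ‖ (R3+R4) = 11.72 kΩ.
V_A = 43.8 × 11.72/(55.9 + 11.72) = 7.592 mV.
V_B = V_A × 0.2619 = 1.988 mV.

V_B ≈ 1.99 mV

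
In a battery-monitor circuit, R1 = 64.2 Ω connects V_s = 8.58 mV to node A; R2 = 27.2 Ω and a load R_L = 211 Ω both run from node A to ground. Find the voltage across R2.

The load sits in parallel with R2, giving an effective lower resistance R2' = R2·R_L/(R2+R_L) = 24.09 Ω.
Then V_out = V_s · R2'/(R1 + R2') = 8.58 × 24.09/88.29 = 2.341 mV.
(Unloaded it would be 2.55 mV; the load pulls it down.)

V_out ≈ 2.34 mV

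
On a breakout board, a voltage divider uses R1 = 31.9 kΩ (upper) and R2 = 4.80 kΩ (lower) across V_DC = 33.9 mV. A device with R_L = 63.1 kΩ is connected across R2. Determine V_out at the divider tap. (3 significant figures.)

R2 ‖ R_L = (4.80 × 63.1)/(4.80 + 63.1) = 4.461 kΩ.
Now apply the divider: V_out = 33.9 × 0.1227 = 4.159 mV.

V_out ≈ 4.16 mV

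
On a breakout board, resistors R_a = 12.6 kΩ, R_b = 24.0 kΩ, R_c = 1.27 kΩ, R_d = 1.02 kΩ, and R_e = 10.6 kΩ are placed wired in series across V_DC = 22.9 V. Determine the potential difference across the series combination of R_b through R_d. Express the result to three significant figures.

ΣR = 12.6 + 24.0 + 1.27 + 1.02 + 10.6 = 49.49 kΩ.
R_{R_b..R_d} = 24.0 + 1.27 + 1.02 = 26.29 kΩ.
By the voltage-divider rule, V = 22.9 × 26.29/49.49 = 12.16 V.

V ≈ 12.2 V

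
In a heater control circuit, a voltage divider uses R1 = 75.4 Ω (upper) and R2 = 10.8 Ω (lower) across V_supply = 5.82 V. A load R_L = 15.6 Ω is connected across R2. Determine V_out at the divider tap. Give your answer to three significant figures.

First combine the lower leg with the load: R2 ‖ R_L = 6.382 Ω.
Voltage divider with the loaded lower leg: V_out = 5.82 × 6.382/(75.4 + 6.382) = 5.82 × 0.07803 = 0.4542 V.

V_out ≈ 0.454 V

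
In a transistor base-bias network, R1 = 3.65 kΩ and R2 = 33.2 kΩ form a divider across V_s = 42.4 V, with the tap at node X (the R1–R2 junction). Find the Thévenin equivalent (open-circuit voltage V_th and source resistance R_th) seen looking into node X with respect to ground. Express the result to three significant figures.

With X open, the divider is unloaded: V_th = 42.4 × 33.2/36.85 = 38.20 V.
Zeroing V_s shorts the top of R1 to ground, so R_th = R1 ‖ R2 = 3.288 kΩ.

V_th ≈ 38.2 V, R_th ≈ 3.29 kΩ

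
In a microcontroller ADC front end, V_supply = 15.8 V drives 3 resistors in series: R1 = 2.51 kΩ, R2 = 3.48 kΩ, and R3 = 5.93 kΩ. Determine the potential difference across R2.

V ≈ 4.61 V

Total series resistance ΣR = 2.51 + 3.48 + 5.93 = 11.92 kΩ.
By the voltage-divider rule, V = 15.8 × 3.480/11.92 = 4.613 V.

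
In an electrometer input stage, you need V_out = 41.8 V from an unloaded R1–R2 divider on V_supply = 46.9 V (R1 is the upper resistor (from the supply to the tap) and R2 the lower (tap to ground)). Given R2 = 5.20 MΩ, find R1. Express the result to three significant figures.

R1 ≈ 0.634 MΩ

Required fraction k = V_out/V_supply = 0.8913.
Rearranging, R1 = R2·(1−k)/k = 5.20 × 0.1220 = 0.6344 MΩ.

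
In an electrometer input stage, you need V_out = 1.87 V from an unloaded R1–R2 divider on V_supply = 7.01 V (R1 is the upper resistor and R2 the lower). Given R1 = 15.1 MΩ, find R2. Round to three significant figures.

R2 ≈ 5.49 MΩ

V_out/V_supply = R2/(R1+R2) = 0.2668.
R2 = R1 · 0.2668/(1 − 0.2668) = 5.494 MΩ.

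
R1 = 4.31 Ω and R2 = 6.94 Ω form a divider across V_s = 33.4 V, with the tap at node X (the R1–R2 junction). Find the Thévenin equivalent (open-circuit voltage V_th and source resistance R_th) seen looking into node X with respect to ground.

With X open, the divider is unloaded: V_th = 33.4 × 6.94/11.25 = 20.60 V.
Zeroing V_s shorts the top of R1 to ground, so R_th = R1 ‖ R2 = 2.659 Ω.

V_th ≈ 20.6 V, R_th ≈ 2.66 Ω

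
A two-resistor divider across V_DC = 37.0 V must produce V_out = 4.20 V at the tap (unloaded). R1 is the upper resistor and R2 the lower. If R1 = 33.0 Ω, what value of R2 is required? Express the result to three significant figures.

R2 ≈ 4.23 Ω

The divider ratio is R2/(R1+R2) = 4.20/37.0 = 0.1135.
R2 = R1 · 0.1135/(1 − 0.1135) = 4.226 Ω.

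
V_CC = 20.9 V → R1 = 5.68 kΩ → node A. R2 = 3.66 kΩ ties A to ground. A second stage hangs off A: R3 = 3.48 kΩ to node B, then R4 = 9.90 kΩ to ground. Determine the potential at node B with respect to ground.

V_B ≈ 5.20 V

Node A sees R2 in parallel with the series input of stage 2, R3 + R4 = 13.38 kΩ.
Effective lower resistance at A: R2 ‖ 13.38 = 2.874 kΩ.
So V_A = 20.9 × 0.3360 = 7.022 V.
V_B = V_A × 0.7399 = 5.196 V.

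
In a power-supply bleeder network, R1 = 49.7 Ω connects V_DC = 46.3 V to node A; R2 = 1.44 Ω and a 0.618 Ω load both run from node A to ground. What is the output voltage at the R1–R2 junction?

R2 ‖ R_L = (1.44 × 0.618)/(1.44 + 0.618) = 0.4324 Ω.
Now apply the divider: V_out = 46.3 × 0.008626 = 0.3994 V.

V_out ≈ 0.399 V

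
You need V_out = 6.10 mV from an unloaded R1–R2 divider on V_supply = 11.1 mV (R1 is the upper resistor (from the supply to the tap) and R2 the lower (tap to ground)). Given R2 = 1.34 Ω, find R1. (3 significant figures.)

R1 ≈ 1.10 Ω

The divider ratio is R2/(R1+R2) = 6.10/11.1 = 0.5495.
So R1 = R2 · (V_supply/V_out − 1) = 1.34 × (11.1/6.10 − 1) = 1.34 × 0.8197 = 1.098 Ω.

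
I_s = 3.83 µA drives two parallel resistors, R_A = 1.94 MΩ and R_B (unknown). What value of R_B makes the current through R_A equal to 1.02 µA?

R_B ≈ 0.704 MΩ

Two-branch current divider: I_A = I_s · R_B/(R_A + R_B).
With f = 0.2663, R_B = R_A · f/(1−f) = 1.94 × 0.3630 = 0.7042 MΩ.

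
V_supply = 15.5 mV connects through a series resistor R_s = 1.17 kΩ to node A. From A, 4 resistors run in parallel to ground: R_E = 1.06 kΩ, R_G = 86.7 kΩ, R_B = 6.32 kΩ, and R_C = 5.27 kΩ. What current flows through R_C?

I ≈ 1.17 µA

Combine the parallel branches: R_p = (1/1.06 + 1/86.7 + 1/6.32 + 1/5.27)⁻¹ = 0.7675 kΩ.
V_A = 15.5 × 0.7675/1.938 = 6.140 mV.
Branch current I = V_A/R_C = 6.140/5.27 = 1.165 µA.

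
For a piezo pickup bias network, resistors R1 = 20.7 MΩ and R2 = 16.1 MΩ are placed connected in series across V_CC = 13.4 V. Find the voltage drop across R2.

V ≈ 5.86 V

ΣR = 20.7 + 16.1 = 36.80 MΩ.
Voltage divider: V = V_CC · (16.10 / 36.80) = 13.4 × 0.4375 = 5.863 V.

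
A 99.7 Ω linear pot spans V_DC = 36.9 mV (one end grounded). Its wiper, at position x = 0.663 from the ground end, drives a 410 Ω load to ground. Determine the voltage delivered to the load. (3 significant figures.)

Split the track: R_lower = x·R_p = 66.10 Ω, R_upper = (1−x)·R_p = 33.60 Ω.
Lower segment in parallel with the load: 66.10 ‖ 410 = 56.92 Ω.
V_out = 36.9 × 56.92/(33.60 + 56.92) = 23.20 mV.

V_out ≈ 23.2 mV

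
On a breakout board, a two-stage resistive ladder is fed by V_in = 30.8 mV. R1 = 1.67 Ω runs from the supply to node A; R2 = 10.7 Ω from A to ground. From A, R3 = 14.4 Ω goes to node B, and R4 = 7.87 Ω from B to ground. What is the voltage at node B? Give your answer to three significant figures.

V_B ≈ 8.84 mV

The second stage (R3 + R4 = 22.27 Ω) loads node A in parallel with R2.
R2 ‖ (R3+R4) = 7.227 Ω.
First divider: V_A = V_in · 7.227/(1.67 + 7.227) = 25.02 mV.
V_B = V_A × 0.3534 = 8.841 mV.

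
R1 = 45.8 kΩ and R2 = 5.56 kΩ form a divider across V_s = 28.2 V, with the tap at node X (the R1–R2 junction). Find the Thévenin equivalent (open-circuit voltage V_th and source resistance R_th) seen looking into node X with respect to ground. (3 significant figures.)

V_th ≈ 3.05 V, R_th ≈ 4.96 kΩ

With X open, the divider is unloaded: V_th = 28.2 × 5.56/51.36 = 3.053 V.
Zeroing V_s shorts the top of R1 to ground, so R_th = R1 ‖ R2 = 4.958 kΩ.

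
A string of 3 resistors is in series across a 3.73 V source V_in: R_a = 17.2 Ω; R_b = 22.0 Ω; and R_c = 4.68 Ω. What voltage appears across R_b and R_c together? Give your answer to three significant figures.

Total series resistance ΣR = 17.2 + 22.0 + 4.68 = 43.88 Ω.
R_{R_b..R_c} = 22.0 + 4.68 = 26.68 Ω.
By the voltage-divider rule, V = 3.73 × 26.68/43.88 = 2.268 V.

V ≈ 2.27 V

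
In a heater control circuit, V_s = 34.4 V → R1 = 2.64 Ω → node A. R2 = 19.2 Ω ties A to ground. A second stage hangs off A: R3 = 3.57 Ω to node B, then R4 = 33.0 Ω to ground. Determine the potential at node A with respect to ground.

Node A sees R2 in parallel with the series input of stage 2, R3 + R4 = 36.57 Ω.
Effective lower resistance at A: R2 ‖ 36.57 = 12.59 Ω.
V_A = 34.4 × 12.59/(2.64 + 12.59) = 28.44 V.

V_A ≈ 28.4 V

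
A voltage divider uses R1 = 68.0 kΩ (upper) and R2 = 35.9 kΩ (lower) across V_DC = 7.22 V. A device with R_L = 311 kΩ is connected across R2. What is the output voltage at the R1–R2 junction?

The load sits in parallel with R2, giving an effective lower resistance R2' = R2·R_L/(R2+R_L) = 32.18 kΩ.
Now apply the divider: V_out = 7.22 × 0.3213 = 2.319 V.
(Unloaded it would be 2.49 V; the load pulls it down.)

V_out ≈ 2.32 V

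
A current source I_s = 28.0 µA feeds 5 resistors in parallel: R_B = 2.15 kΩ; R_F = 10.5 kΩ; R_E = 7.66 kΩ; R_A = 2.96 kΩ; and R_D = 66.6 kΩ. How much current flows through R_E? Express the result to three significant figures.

I ≈ 3.50 µA

Conductances: ΣG = 1/2.15 + 1/10.5 + 1/7.66 + 1/2.96 + 1/66.6 = 1.044 (1/kΩ).
R_E takes the fraction G_k/ΣG = 0.1305/1.044 = 0.1251, so I = 28.0 × 0.1251 = 3.502 µA.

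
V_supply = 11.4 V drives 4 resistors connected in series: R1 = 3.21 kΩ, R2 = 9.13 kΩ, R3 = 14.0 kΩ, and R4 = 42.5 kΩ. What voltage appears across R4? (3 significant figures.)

V ≈ 7.04 V

ΣR = 3.21 + 9.13 + 14.0 + 42.5 = 68.84 kΩ.
By the voltage-divider rule, V = 11.4 × 42.50/68.84 = 7.038 V.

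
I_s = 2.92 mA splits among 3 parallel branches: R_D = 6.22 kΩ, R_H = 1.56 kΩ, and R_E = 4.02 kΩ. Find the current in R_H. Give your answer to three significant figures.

Conductances: ΣG = 1/6.22 + 1/1.56 + 1/4.02 = 1.051 (1/kΩ).
By the current-divider rule, I = I_s · G_k/ΣG = 2.92 × 0.6102 = 1.782 mA.

I ≈ 1.78 mA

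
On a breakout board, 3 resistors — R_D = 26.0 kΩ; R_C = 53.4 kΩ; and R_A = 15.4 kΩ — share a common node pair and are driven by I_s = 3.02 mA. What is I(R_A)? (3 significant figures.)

Total conductance ΣG = 1/26.0 + 1/53.4 + 1/15.4 = 0.1221 (units of 1/kΩ).
R_A takes the fraction G_k/ΣG = 0.06494/0.1221 = 0.5317, so I = 3.02 × 0.5317 = 1.606 mA.

I ≈ 1.61 mA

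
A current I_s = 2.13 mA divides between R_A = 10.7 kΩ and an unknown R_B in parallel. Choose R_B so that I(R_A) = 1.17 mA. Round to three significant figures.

Two-branch current divider: I_A = I_s · R_B/(R_A + R_B).
1.17/2.13 = R_B/(R_A + R_B) → R_B = R_A · (0.5493)/(1 − 0.5493) = 10.7 × 1.219 = 13.04 kΩ.

R_B ≈ 13.0 kΩ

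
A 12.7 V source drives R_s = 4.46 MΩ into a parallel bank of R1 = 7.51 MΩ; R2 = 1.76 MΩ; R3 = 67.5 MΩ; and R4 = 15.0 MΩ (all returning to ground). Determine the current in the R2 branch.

I ≈ 1.61 µA

Equivalent of the parallel group: R_p = 1.277 MΩ.
Node voltage V_A = V_supply · R_p/(R_s + R_p) = 12.7 × 0.2226 = 2.828 V.
I(R2) = V_A / R2 = 2.828/1.76 = 1.607 µA.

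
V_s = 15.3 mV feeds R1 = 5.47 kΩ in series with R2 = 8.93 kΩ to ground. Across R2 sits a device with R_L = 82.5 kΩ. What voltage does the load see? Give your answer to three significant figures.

V_out ≈ 9.11 mV

First combine the lower leg with the load: R2 ‖ R_L = 8.058 kΩ.
Now apply the divider: V_out = 15.3 × 0.5956 = 9.113 mV.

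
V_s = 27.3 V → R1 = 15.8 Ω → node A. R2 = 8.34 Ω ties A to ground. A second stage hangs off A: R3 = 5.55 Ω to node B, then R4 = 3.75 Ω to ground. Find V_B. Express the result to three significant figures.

V_B ≈ 2.40 V

The second stage (R3 + R4 = 9.300 Ω) loads node A in parallel with R2.
Effective lower resistance at A: R2 ‖ 9.300 = 4.397 Ω.
So V_A = 27.3 × 0.2177 = 5.943 V.
Stage 2 is unloaded, so V_B = V_A · R4/(R3+R4) = 5.943 × 3.75/9.300 = 2.396 V.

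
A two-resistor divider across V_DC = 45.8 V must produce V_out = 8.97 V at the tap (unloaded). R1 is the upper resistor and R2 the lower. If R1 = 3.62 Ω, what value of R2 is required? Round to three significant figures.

R2 ≈ 0.882 Ω

Required fraction k = V_out/V_DC = 0.1959.
R2 = R1 · 0.1959/(1 − 0.1959) = 0.8817 Ω.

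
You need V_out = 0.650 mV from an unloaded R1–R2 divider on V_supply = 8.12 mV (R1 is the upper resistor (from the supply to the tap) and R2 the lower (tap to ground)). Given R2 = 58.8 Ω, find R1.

The divider ratio is R2/(R1+R2) = 0.650/8.12 = 0.08005.
Rearranging, R1 = R2·(1−k)/k = 58.8 × 11.49 = 675.7 Ω.

R1 ≈ 676 Ω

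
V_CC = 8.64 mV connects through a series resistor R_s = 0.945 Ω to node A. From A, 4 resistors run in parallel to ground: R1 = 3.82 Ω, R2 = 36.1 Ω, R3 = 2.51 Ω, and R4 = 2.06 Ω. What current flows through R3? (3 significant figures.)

I ≈ 1.63 mA

Equivalent of the parallel group: R_p = 0.8523 Ω.
V_A = 8.64 × 0.8523/1.797 = 4.097 mV.
Branch current I = V_A/R3 = 4.097/2.51 = 1.632 mA.
(Equivalently: I_total = 4.807 mA, then current-divider fraction G_k/ΣG = 0.3396.)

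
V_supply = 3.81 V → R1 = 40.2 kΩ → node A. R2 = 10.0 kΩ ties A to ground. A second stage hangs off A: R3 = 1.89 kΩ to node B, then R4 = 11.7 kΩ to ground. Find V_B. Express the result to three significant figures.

Looking into the second stage from A: R3 + R4 = 13.59 kΩ appears in parallel with R2.
R2 ‖ (R3+R4) = 5.761 kΩ.
So V_A = 3.81 × 0.1253 = 0.4776 V.
Then the unloaded second divider: V_B = V_A × R4/(R3+R4) = 0.4776 × 0.8609 = 0.4111 V.

V_B ≈ 0.411 V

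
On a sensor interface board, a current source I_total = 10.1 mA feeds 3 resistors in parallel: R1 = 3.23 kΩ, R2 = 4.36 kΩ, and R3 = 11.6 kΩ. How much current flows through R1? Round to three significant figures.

ΣG = 1/3.23 + 1/4.36 + 1/11.6 = 0.6252.
By the current-divider rule, I = I_total · G_k/ΣG = 10.1 × 0.4952 = 5.002 mA.

I ≈ 5.00 mA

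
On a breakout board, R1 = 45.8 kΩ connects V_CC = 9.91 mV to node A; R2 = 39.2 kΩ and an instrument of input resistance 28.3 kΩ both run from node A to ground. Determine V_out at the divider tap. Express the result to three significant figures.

First combine the lower leg with the load: R2 ‖ R_L = 16.43 kΩ.
Voltage divider with the loaded lower leg: V_out = 9.91 × 16.43/(45.8 + 16.43) = 9.91 × 0.2641 = 2.617 mV.

V_out ≈ 2.62 mV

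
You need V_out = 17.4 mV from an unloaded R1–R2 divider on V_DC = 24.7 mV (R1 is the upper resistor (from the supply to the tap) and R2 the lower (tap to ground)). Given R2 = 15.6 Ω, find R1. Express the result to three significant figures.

R1 ≈ 6.54 Ω

V_out/V_DC = R2/(R1+R2) = 0.7045.
Rearranging, R1 = R2·(1−k)/k = 15.6 × 0.4195 = 6.545 Ω.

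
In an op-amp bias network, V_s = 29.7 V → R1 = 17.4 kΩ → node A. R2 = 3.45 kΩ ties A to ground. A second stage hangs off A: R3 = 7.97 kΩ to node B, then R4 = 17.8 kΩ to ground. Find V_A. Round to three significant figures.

Looking into the second stage from A: R3 + R4 = 25.77 kΩ appears in parallel with R2.
Effective lower resistance at A: R2 ‖ 25.77 = 3.043 kΩ.
So V_A = 29.7 × 0.1488 = 4.421 V.

V_A ≈ 4.42 V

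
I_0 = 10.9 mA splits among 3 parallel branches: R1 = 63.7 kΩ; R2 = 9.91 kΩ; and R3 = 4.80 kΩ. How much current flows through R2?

I ≈ 3.38 mA

Total conductance ΣG = 1/63.7 + 1/9.91 + 1/4.80 = 0.3249 (units of 1/kΩ).
R2 takes the fraction G_k/ΣG = 0.1009/0.3249 = 0.3105, so I = 10.9 × 0.3105 = 3.385 mA.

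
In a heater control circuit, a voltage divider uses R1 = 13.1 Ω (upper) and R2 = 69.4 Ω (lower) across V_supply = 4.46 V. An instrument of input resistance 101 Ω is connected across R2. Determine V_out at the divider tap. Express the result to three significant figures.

V_out ≈ 3.38 V

The load sits in parallel with R2, giving an effective lower resistance R2' = R2·R_L/(R2+R_L) = 41.13 Ω.
Now apply the divider: V_out = 4.46 × 0.7585 = 3.383 V.
(Unloaded it would be 3.75 V; the load pulls it down.)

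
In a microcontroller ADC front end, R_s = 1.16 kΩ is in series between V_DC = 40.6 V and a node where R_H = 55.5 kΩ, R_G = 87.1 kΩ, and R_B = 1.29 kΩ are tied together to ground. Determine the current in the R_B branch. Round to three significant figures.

Equivalent of the parallel group: R_p = 1.243 kΩ.
V_A by voltage divider: V_A = 40.6 × 1.243/(1.16 + 1.243) = 21.00 V.
Branch current I = V_A/R_B = 21.00/1.29 = 16.28 mA.

I ≈ 16.3 mA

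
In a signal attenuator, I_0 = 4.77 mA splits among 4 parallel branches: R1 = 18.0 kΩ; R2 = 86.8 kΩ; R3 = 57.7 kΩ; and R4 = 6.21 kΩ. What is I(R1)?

I ≈ 1.08 mA

Conductances: ΣG = 1/18.0 + 1/86.8 + 1/57.7 + 1/6.21 = 0.2454 (1/kΩ).
R1 takes the fraction G_k/ΣG = 0.05556/0.2454 = 0.2264, so I = 4.77 × 0.2264 = 1.080 mA.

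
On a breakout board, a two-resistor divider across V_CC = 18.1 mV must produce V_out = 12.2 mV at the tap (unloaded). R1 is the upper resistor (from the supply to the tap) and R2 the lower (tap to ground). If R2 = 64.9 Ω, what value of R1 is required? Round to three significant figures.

R1 ≈ 31.4 Ω

The divider ratio is R2/(R1+R2) = 12.2/18.1 = 0.6740.
So R1 = R2 · (V_CC/V_out − 1) = 64.9 × (18.1/12.2 − 1) = 64.9 × 0.4836 = 31.39 Ω.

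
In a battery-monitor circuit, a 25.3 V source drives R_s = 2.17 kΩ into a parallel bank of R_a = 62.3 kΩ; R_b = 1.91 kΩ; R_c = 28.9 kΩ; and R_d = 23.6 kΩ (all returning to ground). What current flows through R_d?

Combine the parallel branches: R_p = (1/62.3 + 1/1.91 + 1/28.9 + 1/23.6)⁻¹ = 1.622 kΩ.
Node voltage V_A = V_DC · R_p/(R_s + R_p) = 25.3 × 0.4277 = 10.82 V.
I(R_d) = V_A / R_d = 10.82/23.6 = 0.4585 mA.

I ≈ 0.459 mA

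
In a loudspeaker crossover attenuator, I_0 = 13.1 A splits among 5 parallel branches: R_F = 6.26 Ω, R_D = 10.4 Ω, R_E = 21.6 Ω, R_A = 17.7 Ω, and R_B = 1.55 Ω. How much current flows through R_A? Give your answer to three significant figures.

Total conductance ΣG = 1/6.26 + 1/10.4 + 1/21.6 + 1/17.7 + 1/1.55 = 1.004 (units of 1/Ω).
By the current-divider rule, I = I_0 · G_k/ΣG = 13.1 × 0.05628 = 0.7373 A.

I ≈ 0.737 A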